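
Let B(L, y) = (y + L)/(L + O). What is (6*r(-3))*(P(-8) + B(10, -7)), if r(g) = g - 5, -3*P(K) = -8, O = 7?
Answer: -2320/17 ≈ -136.47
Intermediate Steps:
B(L, y) = (L + y)/(7 + L) (B(L, y) = (y + L)/(L + 7) = (L + y)/(7 + L))
P(K) = 8/3 (P(K) = -1/3*(-8) = 8/3)
r(g) = -5 + g
(6*r(-3))*(P(-8) + B(10, -7)) = (6*(-5 - 3))*(8/3 + (10 - 7)/(7 + 10)) = (6*(-8))*(8/3 + 3/17) = -48*(8/3 + (1/17)*3) = -48*(8/3 + 3/17) = -48*145/51 = -2320/17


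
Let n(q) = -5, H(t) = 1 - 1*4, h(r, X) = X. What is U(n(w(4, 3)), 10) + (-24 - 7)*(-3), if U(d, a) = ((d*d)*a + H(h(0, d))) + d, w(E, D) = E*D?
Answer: 335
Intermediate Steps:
w(E, D) = D*E
H(t) = -3 (H(t) = 1 - 4 = -3)
U(d, a) = -3 + d + a*d**2 (U(d, a) = ((d*d)*a - 3) + d = (d**2*a - 3) + d = (a*d**2 - 3) + d = (-3 + a*d**2) + d = -3 + d + a*d**2)
U(n(w(4, 3)), 10) + (-24 - 7)*(-3) = (-3 - 5 + 10*(-5)**2) + (-24 - 7)*(-3) = (-3 - 5 + 10*25) - 31*(-3) = (-3 - 5 + 250) + 93 = 242 + 93 = 335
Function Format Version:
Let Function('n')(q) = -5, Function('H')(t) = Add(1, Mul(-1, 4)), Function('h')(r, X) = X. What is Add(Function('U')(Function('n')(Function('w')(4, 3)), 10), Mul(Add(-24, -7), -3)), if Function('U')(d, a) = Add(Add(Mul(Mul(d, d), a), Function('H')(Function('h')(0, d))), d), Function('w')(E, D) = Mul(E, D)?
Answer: 335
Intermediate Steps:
Function('w')(E, D) = Mul(D, E)
Function('H')(t) = -3 (Function('H')(t) = Add(1, -4) = -3)
Function('U')(d, a) = Add(-3, d, Mul(a, Pow(d, 2))) (Function('U')(d, a) = Add(Add(Mul(Mul(d, d), a), -3), d) = Add(Add(Mul(Pow(d, 2), a), -3), d) = Add(Add(Mul(a, Pow(d, 2)), -3), d) = Add(Add(-3, Mul(a, Pow(d, 2))), d) = Add(-3, d, Mul(a, Pow(d, 2))))
Add(Function('U')(Function('n')(Function('w')(4, 3)), 10), Mul(Add(-24, -7), -3)) = Add(Add(-3, -5, Mul(10, Pow(-5, 2))), Mul(Add(-24, -7), -3)) = Add(Add(-3, -5, Mul(10, 25)), Mul(-31, -3)) = Add(Add(-3, -5, 250), 93) = Add(242, 93) = 335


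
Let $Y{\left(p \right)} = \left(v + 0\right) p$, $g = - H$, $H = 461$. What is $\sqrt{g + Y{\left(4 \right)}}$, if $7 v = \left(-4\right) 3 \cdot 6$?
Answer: $\frac{i \sqrt{24605}}{7} \approx 22.409 i$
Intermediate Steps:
$v = - \frac{72}{7}$ ($v = \frac{\left(-4\right) 3 \cdot 6}{7} = \frac{\left(-12\right) 6}{7} = \frac{1}{7} \left(-72\right) = - \frac{72}{7} \approx -10.286$)
$g = -461$ ($g = \left(-1\right) 461 = -461$)
$Y{\left(p \right)} = - \frac{72 p}{7}$ ($Y{\left(p \right)} = \left(- \frac{72}{7} + 0\right) p = - \frac{72 p}{7}$)
$\sqrt{g + Y{\left(4 \right)}} = \sqrt{-461 - \frac{288}{7}} = \sqrt{- \frac{3515}{7}} = \frac{i \sqrt{24605}}{7}$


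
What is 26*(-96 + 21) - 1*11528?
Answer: -13478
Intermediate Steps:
26*(-96 + 21) - 1*11528 = 26*(-75) - 11528 = -1950 - 11528 = -13478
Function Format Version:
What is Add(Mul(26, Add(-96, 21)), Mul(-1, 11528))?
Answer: -13478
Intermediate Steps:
Add(Mul(26, Add(-96, 21)), Mul(-1, 11528)) = Add(Mul(26, -75), -11528) = Add(-1950, -11528) = -13478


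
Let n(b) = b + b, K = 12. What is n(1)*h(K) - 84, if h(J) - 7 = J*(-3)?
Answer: -142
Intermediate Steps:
h(J) = 7 - 3*J (h(J) = 7 + J*(-3) = 7 - 3*J)
n(b) = 2*b
n(1)*h(K) - 84 = (2*1)*(7 - 3*12) - 84 = 2*(7 - 36) - 84 = 2*(-29) - 84 = -58 - 84 = -142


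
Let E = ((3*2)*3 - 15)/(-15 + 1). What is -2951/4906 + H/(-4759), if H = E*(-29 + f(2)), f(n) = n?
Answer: -49252678/81716789 ≈ -0.60272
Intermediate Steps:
E = -3/14 (E = (6*3 - 15)/(-14) = (18 - 15)*(-1/14) = 3*(-1/14) = -3/14 ≈ -0.21429)
H = 81/14 (H = -3*(-29 + 2)/14 = -3/14*(-27) = 81/14 ≈ 5.7857)
-2951/4906 + H/(-4759) = -2951/4906 + (81/14)/(-4759) = -2951*1/4906 + (81/14)*(-1/4759) = -2951/4906 - 81/66626 = -49252678/81716789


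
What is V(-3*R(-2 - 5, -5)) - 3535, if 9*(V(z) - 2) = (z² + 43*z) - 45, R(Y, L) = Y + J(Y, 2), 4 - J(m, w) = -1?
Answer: -10516/3 ≈ -3505.3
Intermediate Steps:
J(m, w) = 5 (J(m, w) = 4 - 1*(-1) = 4 + 1 = 5)
R(Y, L) = 5 + Y (R(Y, L) = Y + 5 = 5 + Y)
V(z) = -3 + z²/9 + 43*z/9 (V(z) = 2 + ((z² + 43*z) - 45)/9 = 2 + (-45 + z² + 43*z)/9 = 2 + (-5 + z²/9 + 43*z/9) = -3 + z²/9 + 43*z/9)
V(-3*R(-2 - 5, -5)) - 3535 = (-3 + (-3*(5 + (-2 - 5)))²/9 + 43*(-3*(5 + (-2 - 5)))/9) - 3535 = (-3 + (-3*(5 - 7))²/9 + 43*(-3*(5 - 7))/9) - 3535 = (-3 + (-3*(-2))²/9 + 43*(-3*(-2))/9) - 3535 = (-3 + (⅑)*6² + (43/9)*6) - 3535 = (-3 + (⅑)*36 + 86/3) - 3535 = (-3 + 4 + 86/3) - 3535 = 89/3 - 3535 = -10516/3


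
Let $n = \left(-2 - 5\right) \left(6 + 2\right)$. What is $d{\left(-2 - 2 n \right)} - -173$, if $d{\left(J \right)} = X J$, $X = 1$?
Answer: $283$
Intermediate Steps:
$n = -56$ ($n = \left(-7\right) 8 = -56$)
$d{\left(J \right)} = J$ ($d{\left(J \right)} = 1 J = J$)
$d{\left(-2 - 2 n \right)} - -173 = \left(-2 - -112\right) - -173 = \left(-2 + 112\right) + 173 = 110 + 173 = 283$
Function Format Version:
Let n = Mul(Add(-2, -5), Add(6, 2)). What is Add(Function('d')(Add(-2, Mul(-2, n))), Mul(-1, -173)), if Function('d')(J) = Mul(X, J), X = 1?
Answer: 283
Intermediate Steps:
n = -56 (n = Mul(-7, 8) = -56)
Function('d')(J) = J (Function('d')(J) = Mul(1, J) = J)
Add(Function('d')(Add(-2, Mul(-2, n))), Mul(-1, -173)) = Add(Add(-2, Mul(-2, -56)), Mul(-1, -173)) = Add(Add(-2, 112), 173) = Add(110, 173) = 283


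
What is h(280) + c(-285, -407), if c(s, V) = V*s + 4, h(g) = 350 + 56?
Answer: 116405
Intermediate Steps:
h(g) = 406
c(s, V) = 4 + V*s
h(280) + c(-285, -407) = 406 + (4 - 407*(-285)) = 406 + (4 + 115995) = 406 + 115999 = 116405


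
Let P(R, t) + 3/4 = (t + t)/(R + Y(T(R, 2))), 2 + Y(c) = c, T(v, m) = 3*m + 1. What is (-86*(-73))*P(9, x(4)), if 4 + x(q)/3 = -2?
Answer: -291927/14 ≈ -20852.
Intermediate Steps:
x(q) = -18 (x(q) = -12 + 3*(-2) = -12 - 6 = -18)
T(v, m) = 1 + 3*m
Y(c) = -2 + c
P(R, t) = -¾ + 2*t/(5 + R) (P(R, t) = -¾ + (t + t)/(R + (-2 + (1 + 3*2))) = -¾ + (2*t)/(R + (-2 + (1 + 6))) = -¾ + (2*t)/(R + (-2 + 7)) = -¾ + (2*t)/(R + 5) = -¾ + (2*t)/(5 + R) = -¾ + 2*t/(5 + R))
(-86*(-73))*P(9, x(4)) = (-86*(-73))*((-15 - 3*9 + 8*(-18))/(4*(5 + 9))) = 6278*((¼)*(-15 - 27 - 144)/14) = 6278*((¼)*(1/14)*(-186)) = 6278*(-93/28) = -291927/14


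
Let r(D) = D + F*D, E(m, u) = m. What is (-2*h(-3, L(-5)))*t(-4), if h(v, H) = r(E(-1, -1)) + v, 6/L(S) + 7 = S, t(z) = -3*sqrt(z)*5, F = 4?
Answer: -480*I ≈ -480.0*I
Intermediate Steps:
r(D) = 5*D (r(D) = D + 4*D = 5*D)
t(z) = -15*sqrt(z)
L(S) = 6/(-7 + S)
h(v, H) = -5 + v (h(v, H) = 5*(-1) + v = -5 + v)
(-2*h(-3, L(-5)))*t(-4) = (-2*(-5 - 3))*(-30*I) = (-2*(-8))*(-30*I) = 16*(-30*I) = -480*I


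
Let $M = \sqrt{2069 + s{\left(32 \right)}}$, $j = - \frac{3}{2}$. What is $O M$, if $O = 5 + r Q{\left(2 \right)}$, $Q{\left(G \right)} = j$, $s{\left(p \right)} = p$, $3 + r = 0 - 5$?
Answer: $17 \sqrt{2101} \approx 779.22$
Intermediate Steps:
$r = -8$ ($r = -3 + \left(0 - 5\right) = -3 - 5 = -8$)
$j = - \frac{3}{2}$ ($j = \left(-3\right) \frac{1}{2} = - \frac{3}{2} \approx -1.5$)
$M = \sqrt{2101}$ ($M = \sqrt{2069 + 32} = \sqrt{2101} \approx 45.837$)
$Q{\left(G \right)} = - \frac{3}{2}$
$O = 17$ ($O = 5 - -12 = 5 + 12 = 17$)
$O M = 17 \sqrt{2101}$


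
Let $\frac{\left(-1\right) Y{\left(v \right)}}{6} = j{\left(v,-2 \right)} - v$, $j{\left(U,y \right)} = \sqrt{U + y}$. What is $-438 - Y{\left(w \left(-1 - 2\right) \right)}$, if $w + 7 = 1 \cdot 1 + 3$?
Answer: $-492 + 6 \sqrt{7} \approx -476.13$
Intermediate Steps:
$w = -3$ ($w = -7 + \left(1 \cdot 1 + 3\right) = -7 + \left(1 + 3\right) = -7 + 4 = -3$)
$Y{\left(v \right)} = - 6 \sqrt{-2 + v} + 6 v$ ($Y{\left(v \right)} = - 6 \left(\sqrt{v - 2} - v\right) = - 6 \left(\sqrt{-2 + v} - v\right) = - 6 \sqrt{-2 + v} + 6 v$)
$-438 - Y{\left(w \left(-1 - 2\right) \right)} = -438 - \left(- 6 \sqrt{-2 - 3 \left(-1 - 2\right)} + 6 \left(- 3 \left(-1 - 2\right)\right)\right) = -438 - \left(- 6 \sqrt{-2 - -9} + 6 \left(\left(-3\right) \left(-3\right)\right)\right) = -438 - \left(- 6 \sqrt{-2 + 9} + 6 \cdot 9\right) = -438 - \left(- 6 \sqrt{7} + 54\right) = -438 - \left(54 - 6 \sqrt{7}\right) = -492 + 6 \sqrt{7}$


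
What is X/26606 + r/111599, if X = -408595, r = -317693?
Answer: -54051333363/2969202994 ≈ -18.204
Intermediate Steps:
X/26606 + r/111599 = -408595/26606 - 317693/111599 = -54051333363/2969202994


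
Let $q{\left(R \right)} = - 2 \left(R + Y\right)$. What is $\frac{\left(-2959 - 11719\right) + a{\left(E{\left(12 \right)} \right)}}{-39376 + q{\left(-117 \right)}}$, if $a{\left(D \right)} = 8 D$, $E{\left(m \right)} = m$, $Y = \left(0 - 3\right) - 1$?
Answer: $\frac{7291}{19567} \approx 0.37262$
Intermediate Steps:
$Y = -4$ ($Y = -3 - 1 = -4$)
$q{\left(R \right)} = 8 - 2 R$ ($q{\left(R \right)} = - 2 \left(R - 4\right) = - 2 \left(-4 + R\right) = 8 - 2 R$)
$\frac{\left(-2959 - 11719\right) + a{\left(E{\left(12 \right)} \right)}}{-39376 + q{\left(-117 \right)}} = \frac{\left(-2959 - 11719\right) + 8 \cdot 12}{-39376 + \left(8 - -234\right)} = \frac{\left(-2959 - 11719\right) + 96}{-39376 + \left(8 + 234\right)} = \frac{-14678 + 96}{-39376 + 242} = - \frac{14582}{-39134} = \left(-14582\right) \left(- \frac{1}{39134}\right) = \frac{7291}{19567}$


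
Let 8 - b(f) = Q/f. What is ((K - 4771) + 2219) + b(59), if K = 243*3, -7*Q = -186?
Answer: -749781/413 ≈ -1815.5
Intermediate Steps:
Q = 186/7 (Q = -⅐*(-186) = 186/7 ≈ 26.571)
K = 729
b(f) = 8 - 186/(7*f)
((K - 4771) + 2219) + b(59) = ((729 - 4771) + 2219) + (8 - 186/7/59) = (-4042 + 2219) + (8 - 186/7*1/59) = -1823 + (8 - 186/413) = -1823 + 3118/413 = -749781/413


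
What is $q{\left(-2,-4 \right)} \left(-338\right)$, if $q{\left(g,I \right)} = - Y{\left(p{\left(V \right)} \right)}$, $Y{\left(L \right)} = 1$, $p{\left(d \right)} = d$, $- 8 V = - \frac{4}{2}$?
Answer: $338$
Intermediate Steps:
$V = \frac{1}{4}$ ($V = - \frac{\left(-4\right) \frac{1}{2}}{8} = \left(- \frac{1}{8}\right) \left(-2\right) = \frac{1}{4} \approx 0.25$)
$q{\left(g,I \right)} = -1$ ($q{\left(g,I \right)} = \left(-1\right) 1 = -1$)
$q{\left(-2,-4 \right)} \left(-338\right) = \left(-1\right) \left(-338\right) = 338$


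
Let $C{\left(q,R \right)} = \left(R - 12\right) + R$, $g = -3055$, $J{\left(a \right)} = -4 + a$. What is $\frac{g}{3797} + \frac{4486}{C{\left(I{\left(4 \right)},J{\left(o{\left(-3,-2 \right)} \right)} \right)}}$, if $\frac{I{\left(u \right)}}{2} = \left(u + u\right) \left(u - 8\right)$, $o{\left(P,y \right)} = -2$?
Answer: $- \frac{8553331}{45564} \approx -187.72$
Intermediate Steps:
$I{\left(u \right)} = 4 u \left(-8 + u\right)$ ($I{\left(u \right)} = 2 \left(u + u\right) \left(u - 8\right) = 2 \cdot 2 u \left(-8 + u\right) = 4 u \left(-8 + u\right)$)
$C{\left(q,R \right)} = -12 + 2 R$ ($C{\left(q,R \right)} = \left(-12 + R\right) + R = -12 + 2 R$)
$\frac{g}{3797} + \frac{4486}{C{\left(I{\left(4 \right)},J{\left(o{\left(-3,-2 \right)} \right)} \right)}} = - \frac{3055}{3797} + \frac{4486}{-12 + 2 \left(-4 - 2\right)} = \left(-3055\right) \frac{1}{3797} + \frac{4486}{-12 + 2 \left(-6\right)} = - \frac{3055}{3797} + \frac{4486}{-12 - 12} = - \frac{3055}{3797} + \frac{4486}{-24} = - \frac{3055}{3797} + 4486 \left(- \frac{1}{24}\right) = - \frac{3055}{3797} - \frac{2243}{12} = - \frac{8553331}{45564}$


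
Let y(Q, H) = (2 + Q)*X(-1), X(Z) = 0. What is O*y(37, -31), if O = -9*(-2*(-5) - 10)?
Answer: 0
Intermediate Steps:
y(Q, H) = 0 (y(Q, H) = (2 + Q)*0 = 0)
O = 0 (O = -9*(10 - 10) = -9*0 = 0)
O*y(37, -31) = 0*0 = 0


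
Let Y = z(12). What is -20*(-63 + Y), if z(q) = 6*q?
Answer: -180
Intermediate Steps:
Y = 72 (Y = 6*12 = 72)
-20*(-63 + Y) = -20*(-63 + 72) = -20*9 = -180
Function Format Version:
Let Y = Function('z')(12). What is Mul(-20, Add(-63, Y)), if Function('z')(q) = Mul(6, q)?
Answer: -180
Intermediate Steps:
Y = 72 (Y = Mul(6, 12) = 72)
Mul(-20, Add(-63, Y)) = Mul(-20, Add(-63, 72)) = Mul(-20, 9) = -180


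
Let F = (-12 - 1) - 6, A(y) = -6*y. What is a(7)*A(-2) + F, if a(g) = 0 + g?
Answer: 65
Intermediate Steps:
a(g) = g
F = -19 (F = -13 - 6 = -19)
a(7)*A(-2) + F = 7*(-6*(-2)) - 19 = 7*12 - 19 = 84 - 19 = 65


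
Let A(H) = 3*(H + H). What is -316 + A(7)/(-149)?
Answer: -47126/149 ≈ -316.28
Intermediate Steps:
A(H) = 6*H (A(H) = 3*(2*H) = 6*H)
-316 + A(7)/(-149) = -316 + (6*7)/(-149) = -316 + 42*(-1/149) = -316 - 42/149 = -47126/149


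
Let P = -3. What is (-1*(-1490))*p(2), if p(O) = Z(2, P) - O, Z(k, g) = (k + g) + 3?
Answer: 0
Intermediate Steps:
Z(k, g) = 3 + g + k (Z(k, g) = (g + k) + 3 = 3 + g + k)
p(O) = 2 - O (p(O) = (3 - 3 + 2) - O = 2 - O)
(-1*(-1490))*p(2) = (-1*(-1490))*(2 - 1*2) = 1490*(2 - 2) = 1490*0 = 0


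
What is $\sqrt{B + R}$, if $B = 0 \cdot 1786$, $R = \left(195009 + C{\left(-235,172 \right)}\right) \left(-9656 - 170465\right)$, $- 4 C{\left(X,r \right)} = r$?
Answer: $i \sqrt{35117470886} \approx 1.874 \cdot 10^{5} i$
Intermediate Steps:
$C{\left(X,r \right)} = - \frac{r}{4}$
$R = -35117470886$ ($R = \left(195009 - 43\right) \left(-9656 - 170465\right) = \left(195009 - 43\right) \left(-180121\right) = 194966 \left(-180121\right) = -35117470886$)
$B = 0$
$\sqrt{B + R} = \sqrt{0 - 35117470886} = \sqrt{-35117470886} = i \sqrt{35117470886}$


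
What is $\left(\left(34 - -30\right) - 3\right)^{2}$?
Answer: $3721$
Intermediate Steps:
$\left(\left(34 - -30\right) - 3\right)^{2} = \left(\left(34 + 30\right) - 3\right)^{2} = \left(64 - 3\right)^{2} = 61^{2} = 3721$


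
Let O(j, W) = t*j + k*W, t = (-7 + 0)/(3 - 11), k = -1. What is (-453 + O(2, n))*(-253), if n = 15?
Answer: 471845/4 ≈ 1.1796e+5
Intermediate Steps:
t = 7/8 (t = -7/(-8) = -7*(-1/8) = 7/8 ≈ 0.87500)
O(j, W) = -W + 7*j/8 (O(j, W) = 7*j/8 - W = -W + 7*j/8)
(-453 + O(2, n))*(-253) = (-453 + (-1*15 + (7/8)*2))*(-253) = (-453 + (-15 + 7/4))*(-253) = (-453 - 53/4)*(-253) = -1865/4*(-253) = 471845/4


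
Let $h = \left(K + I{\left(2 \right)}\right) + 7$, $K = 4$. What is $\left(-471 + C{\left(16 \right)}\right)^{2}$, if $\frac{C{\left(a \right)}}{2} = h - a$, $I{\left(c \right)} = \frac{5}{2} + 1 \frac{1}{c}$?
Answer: $225625$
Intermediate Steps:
$I{\left(c \right)} = \frac{5}{2} + \frac{1}{c}$ ($I{\left(c \right)} = 5 \cdot \frac{1}{2} + \frac{1}{c} = \frac{5}{2} + \frac{1}{c}$)
$h = 14$ ($h = \left(4 + \left(\frac{5}{2} + \frac{1}{2}\right)\right) + 7 = \left(4 + 3\right) + 7 = 7 + 7 = 14$)
$C{\left(a \right)} = 28 - 2 a$ ($C{\left(a \right)} = 2 \left(14 - a\right) = 28 - 2 a$)
$\left(-471 + C{\left(16 \right)}\right)^{2} = \left(-471 + \left(28 - 32\right)\right)^{2} = \left(-471 - 4\right)^{2} = \left(-475\right)^{2} = 225625$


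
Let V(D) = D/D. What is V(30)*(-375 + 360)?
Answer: -15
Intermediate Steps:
V(D) = 1
V(30)*(-375 + 360) = 1*(-375 + 360) = 1*(-15) = -15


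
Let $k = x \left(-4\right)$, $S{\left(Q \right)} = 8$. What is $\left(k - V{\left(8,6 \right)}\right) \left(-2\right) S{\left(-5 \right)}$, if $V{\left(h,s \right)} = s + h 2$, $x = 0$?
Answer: $352$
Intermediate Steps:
$V{\left(h,s \right)} = s + 2 h$
$k = 0$ ($k = 0 \left(-4\right) = 0$)
$\left(k - V{\left(8,6 \right)}\right) \left(-2\right) S{\left(-5 \right)} = \left(0 - \left(6 + 2 \cdot 8\right)\right) \left(-2\right) 8 = \left(0 - \left(6 + 16\right)\right) \left(-2\right) 8 = \left(0 - 22\right) \left(-2\right) 8 = \left(-22\right) \left(-2\right) 8 = 44 \cdot 8 = 352$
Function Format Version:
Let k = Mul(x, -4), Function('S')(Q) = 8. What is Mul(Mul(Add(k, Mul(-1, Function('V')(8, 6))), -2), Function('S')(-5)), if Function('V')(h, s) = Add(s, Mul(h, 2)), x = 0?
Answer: 352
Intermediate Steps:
Function('V')(h, s) = Add(s, Mul(2, h))
k = 0 (k = Mul(0, -4) = 0)
Mul(Mul(Add(k, Mul(-1, Function('V')(8, 6))), -2), Function('S')(-5)) = Mul(Mul(Add(0, Mul(-1, Add(6, Mul(2, 8)))), -2), 8) = Mul(Mul(Add(0, Mul(-1, Add(6, 16))), -2), 8) = Mul(Mul(Add(0, Mul(-1, 22)), -2), 8) = Mul(Mul(Add(0, -22), -2), 8) = Mul(Mul(-22, -2), 8) = Mul(44, 8) = 352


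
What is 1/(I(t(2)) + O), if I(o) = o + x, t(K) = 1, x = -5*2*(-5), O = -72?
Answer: -1/21 ≈ -0.047619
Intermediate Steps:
x = 50 (x = -10*(-5) = 50)
I(o) = 50 + o (I(o) = o + 50 = 50 + o)
1/(I(t(2)) + O) = 1/((50 + 1) - 72) = 1/(51 - 72) = 1/(-21) = -1/21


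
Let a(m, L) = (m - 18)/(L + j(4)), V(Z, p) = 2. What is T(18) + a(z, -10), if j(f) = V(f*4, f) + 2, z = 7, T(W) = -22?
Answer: -121/6 ≈ -20.167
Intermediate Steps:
j(f) = 4 (j(f) = 2 + 2 = 4)
a(m, L) = (-18 + m)/(4 + L) (a(m, L) = (m - 18)/(L + 4) = (-18 + m)/(4 + L))
T(18) + a(z, -10) = -22 + (-18 + 7)/(4 - 10) = -22 - 11/(-6) = -22 - 1/6*(-11) = -22 + 11/6 = -121/6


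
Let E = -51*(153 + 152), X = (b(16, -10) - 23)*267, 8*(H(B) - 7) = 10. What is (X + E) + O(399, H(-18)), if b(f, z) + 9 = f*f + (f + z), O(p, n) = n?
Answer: 183453/4 ≈ 45863.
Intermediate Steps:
H(B) = 33/4 (H(B) = 7 + (⅛)*10 = 7 + 5/4 = 33/4)
b(f, z) = -9 + f + z + f² (b(f, z) = -9 + (f*f + (f + z)) = -9 + (f² + (f + z)) = -9 + (f + z + f²) = -9 + f + z + f²)
X = 61410 (X = ((-9 + 16 - 10 + 16²) - 23)*267 = ((-9 + 16 - 10 + 256) - 23)*267 = (253 - 23)*267 = 230*267 = 61410)
E = -15555 (E = -51*305 = -15555)
(X + E) + O(399, H(-18)) = (61410 - 15555) + 33/4 = 45855 + 33/4 = 183453/4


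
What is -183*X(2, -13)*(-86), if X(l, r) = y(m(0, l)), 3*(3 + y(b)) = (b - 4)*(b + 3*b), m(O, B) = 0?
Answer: -47214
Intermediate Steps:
y(b) = -3 + 4*b*(-4 + b)/3 (y(b) = -3 + ((b - 4)*(b + 3*b))/3 = -3 + ((-4 + b)*(4*b))/3 = -3 + (4*b*(-4 + b))/3 = -3 + 4*b*(-4 + b)/3)
X(l, r) = -3 (X(l, r) = -3 - 16/3*0 + (4/3)*0² = -3 + 0 + (4/3)*0 = -3 + 0 + 0 = -3)
-183*X(2, -13)*(-86) = -183*(-3)*(-86) = 549*(-86) = -47214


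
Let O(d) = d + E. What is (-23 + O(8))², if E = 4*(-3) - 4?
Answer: 961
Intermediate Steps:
E = -16 (E = -12 - 4 = -16)
O(d) = -16 + d (O(d) = d - 16 = -16 + d)
(-23 + O(8))² = (-23 + (-16 + 8))² = (-23 - 8)² = (-31)² = 961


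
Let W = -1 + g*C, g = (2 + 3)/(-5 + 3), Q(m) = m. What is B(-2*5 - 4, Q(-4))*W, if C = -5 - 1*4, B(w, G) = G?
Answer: -86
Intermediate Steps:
g = -5/2 (g = 5/(-2) = 5*(-1/2) = -5/2 ≈ -2.5000)
C = -9 (C = -5 - 4 = -9)
W = 43/2 (W = -1 - 5/2*(-9) = -1 + 45/2 = 43/2 ≈ 21.500)
B(-2*5 - 4, Q(-4))*W = -4*43/2 = -86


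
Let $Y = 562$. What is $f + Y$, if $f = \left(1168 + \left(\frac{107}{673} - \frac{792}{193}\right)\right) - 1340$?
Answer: $\frac{50144345}{129889} \approx 386.06$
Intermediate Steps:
$f = - \frac{22853273}{129889}$ ($f = \left(1168 + \left(107 \cdot \frac{1}{673} - \frac{792}{193}\right)\right) - 1340 = \left(1168 + \left(\frac{107}{673} - \frac{792}{193}\right)\right) - 1340 = \left(1168 - \frac{512365}{129889}\right) - 1340 = \frac{151197987}{129889} - 1340 = - \frac{22853273}{129889} \approx -175.94$)
$f + Y = - \frac{22853273}{129889} + 562 = \frac{50144345}{129889}$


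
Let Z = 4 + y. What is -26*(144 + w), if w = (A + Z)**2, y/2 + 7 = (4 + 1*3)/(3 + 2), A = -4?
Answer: -175136/25 ≈ -7005.4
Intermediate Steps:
y = -56/5 (y = -14 + 2*((4 + 1*3)/(3 + 2)) = -14 + 2*((4 + 3)/5) = -14 + 2*(7*(1/5)) = -14 + 2*(7/5) = -14 + 14/5 = -56/5 ≈ -11.200)
Z = -36/5 (Z = 4 - 56/5 = -36/5 ≈ -7.2000)
w = 3136/25 (w = (-4 - 36/5)**2 = (-56/5)**2 = 3136/25 ≈ 125.44)
-26*(144 + w) = -26*(144 + 3136/25) = -26*6736/25 = -175136/25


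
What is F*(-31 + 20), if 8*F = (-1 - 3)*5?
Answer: 55/2 ≈ 27.500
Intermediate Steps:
F = -5/2 (F = ((-1 - 3)*5)/8 = (-4*5)/8 = (⅛)*(-20) = -5/2 ≈ -2.5000)
F*(-31 + 20) = -5*(-31 + 20)/2 = -5/2*(-11) = 55/2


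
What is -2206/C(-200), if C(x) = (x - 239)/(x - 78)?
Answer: -613268/439 ≈ -1397.0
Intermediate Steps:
C(x) = (-239 + x)/(-78 + x)
-2206/C(-200) = -2206*(-78 - 200)/(-239 - 200) = -2206/(-439/(-278)) = -2206/((-1/278*(-439))) = -2206/439/278 = -2206*278/439 = -613268/439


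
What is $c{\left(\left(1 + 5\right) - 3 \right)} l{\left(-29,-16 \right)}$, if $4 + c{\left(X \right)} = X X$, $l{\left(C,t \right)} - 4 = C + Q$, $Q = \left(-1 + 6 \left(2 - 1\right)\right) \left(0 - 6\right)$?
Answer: $-275$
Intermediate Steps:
$Q = -30$ ($Q = \left(-1 + 6 \cdot 1\right) \left(-6\right) = \left(-1 + 6\right) \left(-6\right) = 5 \left(-6\right) = -30$)
$l{\left(C,t \right)} = -26 + C$ ($l{\left(C,t \right)} = 4 + \left(C - 30\right) = 4 + \left(-30 + C\right) = -26 + C$)
$c{\left(X \right)} = -4 + X^{2}$ ($c{\left(X \right)} = -4 + X X = -4 + X^{2}$)
$c{\left(\left(1 + 5\right) - 3 \right)} l{\left(-29,-16 \right)} = \left(-4 + \left(\left(1 + 5\right) - 3\right)^{2}\right) \left(-26 - 29\right) = \left(-4 + \left(6 - 3\right)^{2}\right) \left(-55\right) = \left(-4 + 3^{2}\right) \left(-55\right) = \left(-4 + 9\right) \left(-55\right) = 5 \left(-55\right) = -275$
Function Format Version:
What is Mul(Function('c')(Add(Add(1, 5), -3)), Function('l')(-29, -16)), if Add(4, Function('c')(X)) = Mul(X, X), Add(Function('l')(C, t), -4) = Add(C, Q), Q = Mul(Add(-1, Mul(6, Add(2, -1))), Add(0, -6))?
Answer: -275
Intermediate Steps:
Q = -30 (Q = Mul(Add(-1, Mul(6, 1)), -6) = Mul(Add(-1, 6), -6) = Mul(5, -6) = -30)
Function('l')(C, t) = Add(-26, C) (Function('l')(C, t) = Add(4, Add(C, -30)) = Add(4, Add(-30, C)) = Add(-26, C))
Function('c')(X) = Add(-4, Pow(X, 2)) (Function('c')(X) = Add(-4, Mul(X, X)) = Add(-4, Pow(X, 2)))
Mul(Function('c')(Add(Add(1, 5), -3)), Function('l')(-29, -16)) = Mul(Add(-4, Pow(Add(Add(1, 5), -3), 2)), Add(-26, -29)) = Mul(Add(-4, Pow(Add(6, -3), 2)), -55) = Mul(Add(-4, Pow(3, 2)), -55) = Mul(Add(-4, 9), -55) = Mul(5, -55) = -275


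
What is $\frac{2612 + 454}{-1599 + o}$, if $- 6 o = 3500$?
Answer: $- \frac{9198}{6547} \approx -1.4049$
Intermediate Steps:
$o = - \frac{1750}{3}$ ($o = \left(- \frac{1}{6}\right) 3500 = - \frac{1750}{3} \approx -583.33$)
$\frac{2612 + 454}{-1599 + o} = \frac{2612 + 454}{-1599 - \frac{1750}{3}} = \frac{3066}{- \frac{6547}{3}} = 3066 \left(- \frac{3}{6547}\right) = - \frac{9198}{6547}$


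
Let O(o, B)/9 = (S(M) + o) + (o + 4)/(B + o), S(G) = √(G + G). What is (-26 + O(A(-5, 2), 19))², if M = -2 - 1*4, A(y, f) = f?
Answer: -46184/49 - 1368*I*√3/7 ≈ -942.53 - 338.49*I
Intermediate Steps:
M = -6 (M = -2 - 4 = -6)
S(G) = √2*√G (S(G) = √(2*G) = √2*√G)
O(o, B) = 9*o + 9*(4 + o)/(B + o) + 18*I*√3 (O(o, B) = 9*((√2*√(-6) + o) + (o + 4)/(B + o)) = 9*((√2*(I*√6) + o) + (4 + o)/(B + o)) = 9*((2*I*√3 + o) + (4 + o)/(B + o)) = 9*((o + 2*I*√3) + (4 + o)/(B + o)) = 9*(o + (4 + o)/(B + o) + 2*I*√3) = 9*o + 9*(4 + o)/(B + o) + 18*I*√3)
(-26 + O(A(-5, 2), 19))² = (-26 + 9*(4 + 2 + 2² + 19*2 + 2*I*19*√3 + 2*I*2*√3)/(19 + 2))² = (-26 + 9*(4 + 2 + 4 + 38 + 38*I*√3 + 4*I*√3)/21)² = (-26 + 9*(1/21)*(48 + 42*I*√3))² = (-26 + (144/7 + 18*I*√3))² = (-38/7 + 18*I*√3)²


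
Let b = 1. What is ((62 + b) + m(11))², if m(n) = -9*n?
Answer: 1296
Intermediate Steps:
((62 + b) + m(11))² = ((62 + 1) - 9*11)² = (63 - 99)² = (-36)² = 1296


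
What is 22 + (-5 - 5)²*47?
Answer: 4722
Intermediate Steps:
22 + (-5 - 5)²*47 = 22 + (-10)²*47 = 22 + 100*47 = 22 + 4700 = 4722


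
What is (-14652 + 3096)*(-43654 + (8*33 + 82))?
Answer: 500467248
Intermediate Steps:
(-14652 + 3096)*(-43654 + (8*33 + 82)) = -11556*(-43654 + (264 + 82)) = -11556*(-43654 + 346) = -11556*(-43308) = 500467248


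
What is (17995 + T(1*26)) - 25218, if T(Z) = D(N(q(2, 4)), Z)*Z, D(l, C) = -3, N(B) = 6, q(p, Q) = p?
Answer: -7301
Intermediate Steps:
T(Z) = -3*Z
(17995 + T(1*26)) - 25218 = (17995 - 3*26) - 25218 = (17995 - 78) - 25218 = 17917 - 25218 = -7301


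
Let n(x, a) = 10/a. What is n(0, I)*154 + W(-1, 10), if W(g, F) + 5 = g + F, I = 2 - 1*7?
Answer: -304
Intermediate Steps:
I = -5 (I = 2 - 7 = -5)
W(g, F) = -5 + F + g (W(g, F) = -5 + (g + F) = -5 + (F + g) = -5 + F + g)
n(0, I)*154 + W(-1, 10) = (10/(-5))*154 + (-5 + 10 - 1) = (10*(-⅕))*154 + 4 = -2*154 + 4 = -308 + 4 = -304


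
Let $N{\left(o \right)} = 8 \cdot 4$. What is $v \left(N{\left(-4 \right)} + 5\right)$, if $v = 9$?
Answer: $333$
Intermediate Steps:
$N{\left(o \right)} = 32$
$v \left(N{\left(-4 \right)} + 5\right) = 9 \left(32 + 5\right) = 9 \cdot 37 = 333$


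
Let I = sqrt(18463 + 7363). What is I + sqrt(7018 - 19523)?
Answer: sqrt(25826) + I*sqrt(12505) ≈ 160.7 + 111.83*I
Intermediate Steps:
I = sqrt(25826) ≈ 160.70
I + sqrt(7018 - 19523) = sqrt(25826) + sqrt(7018 - 19523) = sqrt(25826) + sqrt(-12505) = sqrt(25826) + I*sqrt(12505)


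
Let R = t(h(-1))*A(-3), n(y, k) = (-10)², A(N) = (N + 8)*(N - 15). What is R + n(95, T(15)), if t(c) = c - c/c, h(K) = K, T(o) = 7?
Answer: 280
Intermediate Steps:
A(N) = (-15 + N)*(8 + N) (A(N) = (8 + N)*(-15 + N) = (-15 + N)*(8 + N))
n(y, k) = 100
t(c) = -1 + c (t(c) = c - 1*1 = c - 1 = -1 + c)
R = 180 (R = (-1 - 1)*(-120 + (-3)² - 7*(-3)) = -2*(-120 + 9 + 21) = -2*(-90) = 180)
R + n(95, T(15)) = 180 + 100 = 280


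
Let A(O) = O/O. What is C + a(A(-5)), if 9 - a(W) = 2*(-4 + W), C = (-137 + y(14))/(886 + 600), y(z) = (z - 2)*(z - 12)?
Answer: 22177/1486 ≈ 14.924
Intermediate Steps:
A(O) = 1
y(z) = (-12 + z)*(-2 + z) (y(z) = (-2 + z)*(-12 + z) = (-12 + z)*(-2 + z))
C = -113/1486 (C = (-137 + (24 + 14**2 - 14*14))/(886 + 600) = (-137 + (24 + 196 - 196))/1486 = (-137 + 24)*(1/1486) = -113*1/1486 = -113/1486 ≈ -0.076043)
a(W) = 17 - 2*W (a(W) = 9 - 2*(-4 + W) = 9 - (-8 + 2*W) = 9 + (8 - 2*W) = 17 - 2*W)
C + a(A(-5)) = -113/1486 + (17 - 2*1) = -113/1486 + (17 - 2) = -113/1486 + 15 = 22177/1486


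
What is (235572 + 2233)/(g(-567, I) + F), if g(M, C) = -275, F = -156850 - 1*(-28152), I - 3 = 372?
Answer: -237805/128973 ≈ -1.8438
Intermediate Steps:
I = 375 (I = 3 + 372 = 375)
F = -128698 (F = -156850 + 28152 = -128698)
(235572 + 2233)/(g(-567, I) + F) = (235572 + 2233)/(-275 - 128698) = 237805/(-128973) = 237805*(-1/128973) = -237805/128973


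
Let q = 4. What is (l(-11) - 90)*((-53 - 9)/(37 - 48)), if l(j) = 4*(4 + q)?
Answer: -3596/11 ≈ -326.91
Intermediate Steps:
l(j) = 32 (l(j) = 4*(4 + 4) = 4*8 = 32)
(l(-11) - 90)*((-53 - 9)/(37 - 48)) = (32 - 90)*((-53 - 9)/(37 - 48)) = -(-3596)/(-11) = -(-3596)*(-1)/11 = -58*62/11 = -3596/11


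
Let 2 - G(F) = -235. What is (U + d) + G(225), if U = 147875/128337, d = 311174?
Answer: 39965701382/128337 ≈ 3.1141e+5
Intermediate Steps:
G(F) = 237 (G(F) = 2 - 1*(-235) = 2 + 235 = 237)
U = 147875/128337 (U = 147875*(1/128337) = 147875/128337 ≈ 1.1522)
(U + d) + G(225) = (147875/128337 + 311174) + 237 = 39935285513/128337 + 237 = 39965701382/128337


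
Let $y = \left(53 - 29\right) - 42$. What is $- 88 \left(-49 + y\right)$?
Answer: $5896$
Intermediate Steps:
$y = -18$ ($y = 24 - 42 = -18$)
$- 88 \left(-49 + y\right) = - 88 \left(-49 - 18\right) = \left(-88\right) \left(-67\right) = 5896$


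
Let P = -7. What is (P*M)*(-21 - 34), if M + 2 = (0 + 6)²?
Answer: 13090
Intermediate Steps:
M = 34 (M = -2 + (0 + 6)² = -2 + 6² = -2 + 36 = 34)
(P*M)*(-21 - 34) = (-7*34)*(-21 - 34) = -238*(-55) = 13090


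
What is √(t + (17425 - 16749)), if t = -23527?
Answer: 3*I*√2539 ≈ 151.17*I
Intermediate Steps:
√(t + (17425 - 16749)) = √(-23527 + (17425 - 16749)) = √(-23527 + 676) = √(-22851) = 3*I*√2539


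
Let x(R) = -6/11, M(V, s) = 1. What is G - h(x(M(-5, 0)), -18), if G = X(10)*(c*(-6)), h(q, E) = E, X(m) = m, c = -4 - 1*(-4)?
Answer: 18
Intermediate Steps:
c = 0 (c = -4 + 4 = 0)
x(R) = -6/11 (x(R) = -6*1/11 = -6/11)
G = 0 (G = 10*(0*(-6)) = 10*0 = 0)
G - h(x(M(-5, 0)), -18) = 0 - 1*(-18) = 0 + 18 = 18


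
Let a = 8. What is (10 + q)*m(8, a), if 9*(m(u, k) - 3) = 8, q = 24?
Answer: 1190/9 ≈ 132.22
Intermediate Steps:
m(u, k) = 35/9 (m(u, k) = 3 + (1/9)*8 = 3 + 8/9 = 35/9)
(10 + q)*m(8, a) = (10 + 24)*(35/9) = 34*(35/9) = 1190/9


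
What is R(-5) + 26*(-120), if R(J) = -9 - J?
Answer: -3124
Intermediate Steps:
R(-5) + 26*(-120) = (-9 - 1*(-5)) + 26*(-120) = (-9 + 5) - 3120 = -4 - 3120 = -3124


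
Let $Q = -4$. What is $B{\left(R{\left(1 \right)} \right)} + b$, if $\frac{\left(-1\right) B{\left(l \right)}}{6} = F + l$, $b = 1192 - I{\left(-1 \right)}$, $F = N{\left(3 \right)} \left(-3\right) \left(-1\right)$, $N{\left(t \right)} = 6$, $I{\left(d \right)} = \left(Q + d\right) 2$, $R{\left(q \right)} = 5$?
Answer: $1064$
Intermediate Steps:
$I{\left(d \right)} = -8 + 2 d$ ($I{\left(d \right)} = \left(-4 + d\right) 2 = -8 + 2 d$)
$F = 18$ ($F = 6 \left(-3\right) \left(-1\right) = \left(-18\right) \left(-1\right) = 18$)
$b = 1202$ ($b = 1192 - \left(-8 + 2 \left(-1\right)\right) = 1192 - \left(-8 - 2\right) = 1192 - -10 = 1192 + 10 = 1202$)
$B{\left(l \right)} = -108 - 6 l$ ($B{\left(l \right)} = - 6 \left(18 + l\right) = -108 - 6 l$)
$B{\left(R{\left(1 \right)} \right)} + b = \left(-108 - 30\right) + 1202 = -138 + 1202 = 1064$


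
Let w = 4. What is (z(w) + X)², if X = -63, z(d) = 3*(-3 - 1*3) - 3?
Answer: 7056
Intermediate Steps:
z(d) = -21 (z(d) = 3*(-3 - 3) - 3 = 3*(-6) - 3 = -18 - 3 = -21)
(z(w) + X)² = (-21 - 63)² = (-84)² = 7056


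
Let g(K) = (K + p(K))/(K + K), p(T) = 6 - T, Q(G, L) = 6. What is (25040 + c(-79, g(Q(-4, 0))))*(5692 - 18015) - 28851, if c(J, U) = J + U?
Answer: -615258831/2 ≈ -3.0763e+8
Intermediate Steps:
g(K) = 3/K (g(K) = (K + (6 - K))/(K + K) = 6/((2*K)) = 6*(1/(2*K)) = 3/K)
(25040 + c(-79, g(Q(-4, 0))))*(5692 - 18015) - 28851 = (25040 + (-79 + 3/6))*(5692 - 18015) - 28851 = (25040 + (-79 + 3*(1/6)))*(-12323) - 28851 = (25040 + (-79 + 1/2))*(-12323) - 28851 = (25040 - 157/2)*(-12323) - 28851 = (49923/2)*(-12323) - 28851 = -615201129/2 - 28851 = -615258831/2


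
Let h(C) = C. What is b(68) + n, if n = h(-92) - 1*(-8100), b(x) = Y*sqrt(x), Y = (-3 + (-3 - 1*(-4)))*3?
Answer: 8008 - 12*sqrt(17) ≈ 7958.5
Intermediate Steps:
Y = -6 (Y = (-3 + (-3 + 4))*3 = (-3 + 1)*3 = -2*3 = -6)
b(x) = -6*sqrt(x)
n = 8008 (n = -92 - 1*(-8100) = -92 + 8100 = 8008)
b(68) + n = -12*sqrt(17) + 8008 = 8008 - 12*sqrt(17)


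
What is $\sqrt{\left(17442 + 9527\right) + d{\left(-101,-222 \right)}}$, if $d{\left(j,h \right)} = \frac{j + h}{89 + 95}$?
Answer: $\frac{\sqrt{228250758}}{92} \approx 164.22$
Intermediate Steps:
$d{\left(j,h \right)} = \frac{h}{184} + \frac{j}{184}$ ($d{\left(j,h \right)} = \frac{h + j}{184} = \left(h + j\right) \frac{1}{184} = \frac{h}{184} + \frac{j}{184}$)
$\sqrt{\left(17442 + 9527\right) + d{\left(-101,-222 \right)}} = \sqrt{\left(17442 + 9527\right) + \left(\frac{1}{184} \left(-222\right) + \frac{1}{184} \left(-101\right)\right)} = \sqrt{26969 - \frac{323}{184}} = \sqrt{\frac{4961973}{184}} = \frac{\sqrt{228250758}}{92}$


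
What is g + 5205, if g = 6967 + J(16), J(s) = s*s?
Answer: 12428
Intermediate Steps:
J(s) = s²
g = 7223 (g = 6967 + 16² = 6967 + 256 = 7223)
g + 5205 = 7223 + 5205 = 12428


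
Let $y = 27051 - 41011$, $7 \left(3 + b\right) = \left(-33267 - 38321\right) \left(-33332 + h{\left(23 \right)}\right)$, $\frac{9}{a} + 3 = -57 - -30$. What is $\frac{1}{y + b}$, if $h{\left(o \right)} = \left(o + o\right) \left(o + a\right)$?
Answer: $\frac{35}{11556606427} \approx 3.0286 \cdot 10^{-9}$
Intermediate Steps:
$a = - \frac{3}{10}$ ($a = \frac{9}{-3 - 27} = \frac{9}{-30} = 9 \left(- \frac{1}{30}\right) = - \frac{3}{10} \approx -0.3$)
$h{\left(o \right)} = 2 o \left(- \frac{3}{10} + o\right)$ ($h{\left(o \right)} = \left(o + o\right) \left(o - \frac{3}{10}\right) = 2 o \left(- \frac{3}{10} + o\right)$)
$b = \frac{11557095027}{35}$ ($b = -3 + \frac{\left(-33267 - 38321\right) \left(-33332 + \frac{1}{5} \cdot 23 \left(-3 + 10 \cdot 23\right)\right)}{7} = -3 + \frac{\left(-71588\right) \left(-33332 + \frac{1}{5} \cdot 23 \left(-3 + 230\right)\right)}{7} = -3 + \frac{\left(-71588\right) \left(-33332 + \frac{1}{5} \cdot 23 \cdot 227\right)}{7} = -3 + \frac{\left(-71588\right) \left(-33332 + \frac{5221}{5}\right)}{7} = -3 + \frac{\left(-71588\right) \left(- \frac{161439}{5}\right)}{7} = -3 + \frac{1}{7} \cdot \frac{11557095132}{5} = -3 + \frac{11557095132}{35} = \frac{11557095027}{35} \approx 3.302 \cdot 10^{8}$)
$y = -13960$ ($y = 27051 - 41011 = -13960$)
$\frac{1}{y + b} = \frac{1}{-13960 + \frac{11557095027}{35}} = \frac{1}{\frac{11556606427}{35}} = \frac{35}{11556606427}$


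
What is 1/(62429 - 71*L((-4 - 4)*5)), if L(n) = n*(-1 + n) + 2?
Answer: -1/54153 ≈ -1.8466e-5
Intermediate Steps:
L(n) = 2 + n*(-1 + n)
1/(62429 - 71*L((-4 - 4)*5)) = 1/(62429 - 71*(2 + ((-4 - 4)*5)**2 - (-4 - 4)*5)) = 1/(62429 - 71*(2 + (-8*5)**2 - (-8)*5)) = 1/(62429 - 71*(2 + (-40)**2 - 1*(-40))) = 1/(62429 - 71*(2 + 1600 + 40)) = 1/(62429 - 71*1642) = 1/(62429 - 116582) = 1/(-54153) = -1/54153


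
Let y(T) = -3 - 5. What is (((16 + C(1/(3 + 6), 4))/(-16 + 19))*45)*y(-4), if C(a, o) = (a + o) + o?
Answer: -8680/3 ≈ -2893.3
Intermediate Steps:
y(T) = -8
C(a, o) = a + 2*o
(((16 + C(1/(3 + 6), 4))/(-16 + 19))*45)*y(-4) = (((16 + (1/(3 + 6) + 2*4))/(-16 + 19))*45)*(-8) = (((16 + (1/9 + 8))/3)*45)*(-8) = (((16 + (1/9 + 8))*(1/3))*45)*(-8) = (((16 + 73/9)*(1/3))*45)*(-8) = (((217/9)*(1/3))*45)*(-8) = ((217/27)*45)*(-8) = (1085/3)*(-8) = -8680/3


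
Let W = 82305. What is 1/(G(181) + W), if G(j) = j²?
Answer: 1/115066 ≈ 8.6907e-6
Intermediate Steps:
1/(G(181) + W) = 1/(181² + 82305) = 1/(32761 + 82305) = 1/115066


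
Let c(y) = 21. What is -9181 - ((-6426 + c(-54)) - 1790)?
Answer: -986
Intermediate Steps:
-9181 - ((-6426 + c(-54)) - 1790) = -9181 - ((-6426 + 21) - 1790) = -9181 - (-6405 - 1790) = -9181 - 1*(-8195) = -9181 + 8195 = -986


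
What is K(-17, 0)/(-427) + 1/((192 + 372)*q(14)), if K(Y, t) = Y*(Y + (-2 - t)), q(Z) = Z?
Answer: -364283/481656 ≈ -0.75631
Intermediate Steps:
K(Y, t) = Y*(-2 + Y - t)
K(-17, 0)/(-427) + 1/((192 + 372)*q(14)) = -17*(-2 - 17 - 1*0)/(-427) + 1/((192 + 372)*14) = -17*(-2 - 17 + 0)*(-1/427) + (1/14)/564 = -17*(-19)*(-1/427) + (1/564)*(1/14) = 323*(-1/427) + 1/7896 = -323/427 + 1/7896 = -364283/481656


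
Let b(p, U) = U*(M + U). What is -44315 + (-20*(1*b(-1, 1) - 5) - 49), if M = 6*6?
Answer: -45004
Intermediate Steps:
M = 36
b(p, U) = U*(36 + U)
-44315 + (-20*(1*b(-1, 1) - 5) - 49) = -44315 + (-20*(1*(1*(36 + 1)) - 5) - 49) = -44315 + (-20*(1*(1*37) - 5) - 49) = -44315 + (-20*(1*37 - 5) - 49) = -44315 + (-20*(37 - 5) - 49) = -44315 + (-20*32 - 49) = -44315 + (-640 - 49) = -44315 - 689 = -45004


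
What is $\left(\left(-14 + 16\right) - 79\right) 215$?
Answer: $-16555$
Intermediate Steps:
$\left(\left(-14 + 16\right) - 79\right) 215 = \left(2 - 79\right) 215 = \left(-77\right) 215 = -16555$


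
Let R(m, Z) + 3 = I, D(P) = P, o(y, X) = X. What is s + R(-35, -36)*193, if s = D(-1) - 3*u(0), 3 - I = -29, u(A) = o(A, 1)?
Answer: 5593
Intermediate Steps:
u(A) = 1
I = 32 (I = 3 - 1*(-29) = 3 + 29 = 32)
R(m, Z) = 29 (R(m, Z) = -3 + 32 = 29)
s = -4 (s = -1 - 3*1 = -1 - 3 = -4)
s + R(-35, -36)*193 = -4 + 29*193 = -4 + 5597 = 5593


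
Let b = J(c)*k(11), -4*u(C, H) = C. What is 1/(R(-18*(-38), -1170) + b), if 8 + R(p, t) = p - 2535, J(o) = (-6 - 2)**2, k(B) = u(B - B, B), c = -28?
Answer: -1/1859 ≈ -0.00053792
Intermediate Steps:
u(C, H) = -C/4
k(B) = 0 (k(B) = -(B - B)/4 = -1/4*0 = 0)
J(o) = 64 (J(o) = (-8)**2 = 64)
R(p, t) = -2543 + p (R(p, t) = -8 + (p - 2535) = -8 + (-2535 + p) = -2543 + p)
b = 0 (b = 64*0 = 0)
1/(R(-18*(-38), -1170) + b) = 1/((-2543 - 18*(-38)) + 0) = 1/((-2543 + 684) + 0) = 1/(-1859 + 0) = 1/(-1859) = -1/1859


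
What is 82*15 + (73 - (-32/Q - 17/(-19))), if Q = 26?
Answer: 321924/247 ≈ 1303.3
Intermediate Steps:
82*15 + (73 - (-32/Q - 17/(-19))) = 82*15 + (73 - (-32/26 - 17/(-19))) = 1230 + (73 - (-32*1/26 - 17*(-1/19))) = 1230 + (73 - (-16/13 + 17/19)) = 1230 + (73 - 1*(-83/247)) = 1230 + (73 + 83/247) = 1230 + 18114/247 = 321924/247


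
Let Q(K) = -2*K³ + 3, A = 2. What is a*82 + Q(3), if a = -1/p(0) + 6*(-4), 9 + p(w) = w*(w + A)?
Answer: -18089/9 ≈ -2009.9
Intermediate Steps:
p(w) = -9 + w*(2 + w) (p(w) = -9 + w*(w + 2) = -9 + w*(2 + w))
Q(K) = 3 - 2*K³
a = -215/9 (a = -1/(-9 + 0² + 2*0) + 6*(-4) = -1/(-9 + 0 + 0) - 24 = -1/(-9) - 24 = -1*(-⅑) - 24 = ⅑ - 24 = -215/9 ≈ -23.889)
a*82 + Q(3) = -215/9*82 + (3 - 2*3³) = -17630/9 + (3 - 2*27) = -17630/9 + (3 - 54) = -17630/9 - 51 = -18089/9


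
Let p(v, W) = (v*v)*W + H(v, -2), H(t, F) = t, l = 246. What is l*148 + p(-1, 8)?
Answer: 36415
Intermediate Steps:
p(v, W) = v + W*v² (p(v, W) = (v*v)*W + v = v²*W + v = W*v² + v = v + W*v²)
l*148 + p(-1, 8) = 246*148 - (1 + 8*(-1)) = 36408 - (1 - 8) = 36408 - 1*(-7) = 36408 + 7 = 36415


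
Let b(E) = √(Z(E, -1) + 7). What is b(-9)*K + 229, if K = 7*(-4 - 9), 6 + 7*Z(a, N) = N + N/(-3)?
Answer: 229 - 13*√2667/3 ≈ 5.2136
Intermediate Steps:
Z(a, N) = -6/7 + 2*N/21 (Z(a, N) = -6/7 + (N + N/(-3))/7 = -6/7 + (N + N*(-⅓))/7 = -6/7 + (N - N/3)/7 = -6/7 + (2*N/3)/7 = -6/7 + 2*N/21)
K = -91 (K = 7*(-13) = -91)
b(E) = √2667/21 (b(E) = √((-6/7 + (2/21)*(-1)) + 7) = √((-6/7 - 2/21) + 7) = √(-20/21 + 7) = √(127/21) = √2667/21)
b(-9)*K + 229 = (√2667/21)*(-91) + 229 = -13*√2667/3 + 229 = 229 - 13*√2667/3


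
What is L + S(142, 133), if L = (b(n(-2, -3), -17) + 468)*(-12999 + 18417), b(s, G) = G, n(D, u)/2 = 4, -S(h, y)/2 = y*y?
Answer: 2408140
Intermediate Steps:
S(h, y) = -2*y**2 (S(h, y) = -2*y*y = -2*y**2)
n(D, u) = 8 (n(D, u) = 2*4 = 8)
L = 2443518 (L = (-17 + 468)*(-12999 + 18417) = 451*5418 = 2443518)
L + S(142, 133) = 2443518 - 2*133**2 = 2443518 - 2*17689 = 2443518 - 35378 = 2408140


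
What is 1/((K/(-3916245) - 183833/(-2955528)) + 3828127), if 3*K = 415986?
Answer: 3858190584120/14769643649587424423 ≈ 2.6122e-7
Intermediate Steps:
K = 138662 (K = (⅓)*415986 = 138662)
1/((K/(-3916245) - 183833/(-2955528)) + 3828127) = 1/((138662/(-3916245) - 183833/(-2955528)) + 3828127) = 1/((138662*(-1/3916245) - 183833*(-1/2955528)) + 3828127) = 1/((-138662/3916245 + 183833/2955528) + 3828127) = 1/(103371881183/3858190584120 + 3828127) = 1/(14769643649587424423/3858190584120) = 3858190584120/14769643649587424423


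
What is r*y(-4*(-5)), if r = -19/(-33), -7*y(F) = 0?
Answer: 0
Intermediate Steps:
y(F) = 0 (y(F) = -⅐*0 = 0)
r = 19/33 (r = -19*(-1/33) = 19/33 ≈ 0.57576)
r*y(-4*(-5)) = (19/33)*0 = 0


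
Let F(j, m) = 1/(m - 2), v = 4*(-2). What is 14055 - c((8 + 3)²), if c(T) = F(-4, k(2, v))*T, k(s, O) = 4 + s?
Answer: 56099/4 ≈ 14025.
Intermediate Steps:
v = -8
F(j, m) = 1/(-2 + m)
c(T) = T/4 (c(T) = T/(-2 + (4 + 2)) = T/(-2 + 6) = T/4)
14055 - c((8 + 3)²) = 14055 - (8 + 3)²/4 = 14055 - 11²/4 = 14055 - 121/4 = 56099/4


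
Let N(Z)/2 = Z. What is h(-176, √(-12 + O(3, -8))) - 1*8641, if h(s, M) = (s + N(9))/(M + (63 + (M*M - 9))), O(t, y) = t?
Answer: -976828/113 + 79*I/339 ≈ -8644.5 + 0.23304*I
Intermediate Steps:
N(Z) = 2*Z
h(s, M) = (18 + s)/(54 + M + M²) (h(s, M) = (s + 2*9)/(M + (63 + (M*M - 9))) = (s + 18)/(M + (63 + (M² - 9))) = (18 + s)/(M + (63 + (-9 + M²))) = (18 + s)/(M + (54 + M²)) = (18 + s)/(54 + M + M²))
h(-176, √(-12 + O(3, -8))) - 1*8641 = (18 - 176)/(54 + √(-12 + 3) + (√(-12 + 3))²) - 1*8641 = -158/(54 + √(-9) + (√(-9))²) - 8641 = -158/(54 + 3*I + (3*I)²) - 8641 = -158/(54 + 3*I - 9) - 8641 = -158/(45 + 3*I) - 8641 = ((45 - 3*I)/2034)*(-158) - 8641 = -79*(45 - 3*I)/1017 - 8641 = -8641 - 79*(45 - 3*I)/1017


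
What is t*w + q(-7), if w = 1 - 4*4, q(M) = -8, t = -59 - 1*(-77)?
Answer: -278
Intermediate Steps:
t = 18 (t = -59 + 77 = 18)
w = -15 (w = 1 - 16 = -15)
t*w + q(-7) = 18*(-15) - 8 = -270 - 8 = -278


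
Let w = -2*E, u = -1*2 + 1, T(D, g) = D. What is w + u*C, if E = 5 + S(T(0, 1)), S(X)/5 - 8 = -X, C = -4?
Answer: -86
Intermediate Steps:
S(X) = 40 - 5*X (S(X) = 40 + 5*(-X) = 40 - 5*X)
E = 45 (E = 5 + (40 - 5*0) = 5 + (40 + 0) = 5 + 40 = 45)
u = -1 (u = -2 + 1 = -1)
w = -90 (w = -2*45 = -90)
w + u*C = -90 - 1*(-4) = -90 + 4 = -86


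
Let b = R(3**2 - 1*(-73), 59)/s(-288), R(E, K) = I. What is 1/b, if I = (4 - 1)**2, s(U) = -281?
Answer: -281/9 ≈ -31.222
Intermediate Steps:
I = 9 (I = 3**2 = 9)
R(E, K) = 9
b = -9/281 (b = 9/(-281) = 9*(-1/281) = -9/281 ≈ -0.032028)
1/b = 1/(-9/281) = -281/9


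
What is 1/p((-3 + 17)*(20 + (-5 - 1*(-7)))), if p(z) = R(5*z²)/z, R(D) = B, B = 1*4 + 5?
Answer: 308/9 ≈ 34.222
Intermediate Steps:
B = 9 (B = 4 + 5 = 9)
R(D) = 9
p(z) = 9/z
1/p((-3 + 17)*(20 + (-5 - 1*(-7)))) = 1/(9/(((-3 + 17)*(20 + (-5 - 1*(-7)))))) = 1/(9/((14*(20 + (-5 + 7))))) = 1/(9/((14*(20 + 2)))) = 1/(9/((14*22))) = 1/(9/308) = 308/9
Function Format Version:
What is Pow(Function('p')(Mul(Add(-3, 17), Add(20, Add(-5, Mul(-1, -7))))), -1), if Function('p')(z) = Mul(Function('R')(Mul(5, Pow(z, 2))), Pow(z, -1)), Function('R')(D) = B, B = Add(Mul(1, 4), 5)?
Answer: Rational(308, 9) ≈ 34.222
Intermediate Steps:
B = 9 (B = Add(4, 5) = 9)
Function('R')(D) = 9
Function('p')(z) = Mul(9, Pow(z, -1))
Pow(Function('p')(Mul(Add(-3, 17), Add(20, Add(-5, Mul(-1, -7))))), -1) = Pow(Mul(9, Pow(Mul(Add(-3, 17), Add(20, Add(-5, Mul(-1, -7)))), -1)), -1) = Pow(Mul(9, Pow(Mul(14, Add(20, Add(-5, 7))), -1)), -1) = Pow(Mul(9, Pow(Mul(14, Add(20, 2)), -1)), -1) = Pow(Mul(9, Pow(Mul(14, 22), -1)), -1) = Pow(Mul(9, Pow(308, -1)), -1) = Pow(Mul(9, Rational(1, 308)), -1) = Pow(Rational(9, 308), -1) = Rational(308, 9)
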